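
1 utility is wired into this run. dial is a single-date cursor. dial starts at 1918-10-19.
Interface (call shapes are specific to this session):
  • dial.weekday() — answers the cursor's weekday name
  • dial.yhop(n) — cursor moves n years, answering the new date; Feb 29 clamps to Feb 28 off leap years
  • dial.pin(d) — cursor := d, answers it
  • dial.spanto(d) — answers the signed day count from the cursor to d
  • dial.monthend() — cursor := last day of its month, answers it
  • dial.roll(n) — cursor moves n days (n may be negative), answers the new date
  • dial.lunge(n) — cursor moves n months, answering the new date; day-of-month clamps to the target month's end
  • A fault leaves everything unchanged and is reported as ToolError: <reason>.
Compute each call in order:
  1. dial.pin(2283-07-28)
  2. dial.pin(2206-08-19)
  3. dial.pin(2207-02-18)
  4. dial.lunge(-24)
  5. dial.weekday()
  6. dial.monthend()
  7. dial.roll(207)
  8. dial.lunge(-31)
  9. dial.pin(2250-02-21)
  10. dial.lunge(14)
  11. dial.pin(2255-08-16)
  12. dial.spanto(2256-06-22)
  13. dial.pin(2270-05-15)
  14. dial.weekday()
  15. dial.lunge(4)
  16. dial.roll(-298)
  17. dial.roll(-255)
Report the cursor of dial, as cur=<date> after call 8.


Answer: cur=2203-02-23

Derivation:
$ pin d=2283-07-28
  2283-07-28
$ pin d=2206-08-19
  2206-08-19
$ pin d=2207-02-18
  2207-02-18
$ lunge n=-24
  2205-02-18
$ weekday
  Monday
$ monthend
  2205-02-28
$ roll n=207
  2205-09-23
$ lunge n=-31
  2203-02-23
$ pin d=2250-02-21
  2250-02-21
$ lunge n=14
  2251-04-21
$ pin d=2255-08-16
  2255-08-16
$ spanto d=2256-06-22
  311
$ pin d=2270-05-15
  2270-05-15
$ weekday
  Sunday
$ lunge n=4
  2270-09-15
$ roll n=-298
  2269-11-21
$ roll n=-255
  2269-03-11


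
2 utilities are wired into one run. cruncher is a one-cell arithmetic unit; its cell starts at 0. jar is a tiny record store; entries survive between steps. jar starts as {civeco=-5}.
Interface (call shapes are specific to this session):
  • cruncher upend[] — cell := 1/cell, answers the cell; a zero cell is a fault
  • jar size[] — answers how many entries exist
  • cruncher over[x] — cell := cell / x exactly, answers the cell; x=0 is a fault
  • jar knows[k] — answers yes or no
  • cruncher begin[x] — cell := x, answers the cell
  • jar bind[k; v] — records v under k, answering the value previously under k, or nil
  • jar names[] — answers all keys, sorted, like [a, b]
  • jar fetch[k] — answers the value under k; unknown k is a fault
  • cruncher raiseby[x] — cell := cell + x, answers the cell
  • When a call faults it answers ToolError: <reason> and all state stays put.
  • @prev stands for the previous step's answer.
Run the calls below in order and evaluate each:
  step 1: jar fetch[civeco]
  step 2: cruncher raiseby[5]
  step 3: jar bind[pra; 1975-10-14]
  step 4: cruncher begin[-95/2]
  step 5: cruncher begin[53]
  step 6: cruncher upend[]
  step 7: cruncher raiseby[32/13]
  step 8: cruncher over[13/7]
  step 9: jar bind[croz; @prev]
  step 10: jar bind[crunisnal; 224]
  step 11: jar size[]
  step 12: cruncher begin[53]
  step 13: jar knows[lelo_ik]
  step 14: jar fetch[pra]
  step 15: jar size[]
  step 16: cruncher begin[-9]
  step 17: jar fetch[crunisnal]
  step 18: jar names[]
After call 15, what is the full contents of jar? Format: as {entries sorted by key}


Act: jar fetch[k='civeco']
Obs: -5
Act: cruncher raiseby[x='5']
Obs: 5
Act: jar bind[k='pra'; v='1975-10-14']
Obs: nil
Act: cruncher begin[x='-95/2']
Obs: -95/2
Act: cruncher begin[x='53']
Obs: 53
Act: cruncher upend[]
Obs: 1/53
Act: cruncher raiseby[x='32/13']
Obs: 1709/689
Act: cruncher over[x='13/7']
Obs: 11963/8957
Act: jar bind[k='croz'; v='@prev']
Obs: nil
Act: jar bind[k='crunisnal'; v='224']
Obs: nil
Act: jar size[]
Obs: 4
Act: cruncher begin[x='53']
Obs: 53
Act: jar knows[k='lelo_ik']
Obs: no
Act: jar fetch[k='pra']
Obs: 1975-10-14
Act: jar size[]
Obs: 4
Act: cruncher begin[x='-9']
Obs: -9
Act: jar fetch[k='crunisnal']
Obs: 224
Act: jar names[]
Obs: [civeco, croz, crunisnal, pra]

Answer: {civeco=-5, croz=11963/8957, crunisnal=224, pra=1975-10-14}


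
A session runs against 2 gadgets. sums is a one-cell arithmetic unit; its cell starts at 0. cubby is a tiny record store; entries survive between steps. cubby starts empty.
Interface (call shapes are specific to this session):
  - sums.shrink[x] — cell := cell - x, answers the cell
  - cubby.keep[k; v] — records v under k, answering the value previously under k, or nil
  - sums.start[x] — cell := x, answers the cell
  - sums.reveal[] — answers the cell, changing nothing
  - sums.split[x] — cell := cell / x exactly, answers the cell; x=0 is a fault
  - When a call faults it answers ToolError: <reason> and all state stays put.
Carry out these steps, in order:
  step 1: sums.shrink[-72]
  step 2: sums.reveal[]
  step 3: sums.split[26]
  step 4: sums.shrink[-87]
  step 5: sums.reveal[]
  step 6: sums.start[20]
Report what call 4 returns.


Answer: 1167/13

Derivation:
> sums.shrink x: -72
= 72
> sums.reveal
= 72
> sums.split x: 26
= 36/13
> sums.shrink x: -87
= 1167/13
> sums.reveal
= 1167/13
> sums.start x: 20
= 20


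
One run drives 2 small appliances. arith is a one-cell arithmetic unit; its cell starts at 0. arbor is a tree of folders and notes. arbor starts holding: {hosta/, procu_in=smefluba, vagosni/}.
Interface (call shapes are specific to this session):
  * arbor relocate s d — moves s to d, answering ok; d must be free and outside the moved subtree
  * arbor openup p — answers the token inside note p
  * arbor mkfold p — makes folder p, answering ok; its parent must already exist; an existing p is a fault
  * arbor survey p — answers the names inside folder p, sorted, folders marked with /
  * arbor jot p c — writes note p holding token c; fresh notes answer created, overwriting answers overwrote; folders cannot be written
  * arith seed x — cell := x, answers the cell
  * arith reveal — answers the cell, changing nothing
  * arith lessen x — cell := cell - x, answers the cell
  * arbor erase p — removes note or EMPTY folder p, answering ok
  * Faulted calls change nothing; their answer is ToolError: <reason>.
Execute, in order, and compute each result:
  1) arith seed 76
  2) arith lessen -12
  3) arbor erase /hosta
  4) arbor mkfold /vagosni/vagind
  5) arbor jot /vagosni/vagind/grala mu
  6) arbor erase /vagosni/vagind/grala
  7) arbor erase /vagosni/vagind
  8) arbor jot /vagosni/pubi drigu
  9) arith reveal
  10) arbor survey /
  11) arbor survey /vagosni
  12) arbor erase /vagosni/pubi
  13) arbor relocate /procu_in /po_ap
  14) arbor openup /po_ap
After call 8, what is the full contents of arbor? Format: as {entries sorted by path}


Answer: {procu_in=smefluba, vagosni/, vagosni/pubi=drigu}

Derivation:
Calling arith seed using x: 76, and get 76.
Calling arith lessen using x: -12, giving 88.
I use arbor erase using p: /hosta, → ok.
I invoke arbor mkfold using p: /vagosni/vagind: ok.
I call arbor jot using p: /vagosni/vagind/grala, c: mu, → created.
I call arbor erase using p: /vagosni/vagind/grala, and see ok.
I invoke arbor erase using p: /vagosni/vagind, and get ok.
Invoking arbor jot using p: /vagosni/pubi, c: drigu, and get created.
Invoking arith reveal, which returns 88.
Next I call arbor survey using p: /, and get [procu_in, vagosni/].
I run arbor survey using p: /vagosni, which returns [pubi].
I try arbor erase using p: /vagosni/pubi, and observe ok.
I use arbor relocate using s: /procu_in, d: /po_ap: ok.
I call arbor openup using p: /po_ap, and see smefluba.


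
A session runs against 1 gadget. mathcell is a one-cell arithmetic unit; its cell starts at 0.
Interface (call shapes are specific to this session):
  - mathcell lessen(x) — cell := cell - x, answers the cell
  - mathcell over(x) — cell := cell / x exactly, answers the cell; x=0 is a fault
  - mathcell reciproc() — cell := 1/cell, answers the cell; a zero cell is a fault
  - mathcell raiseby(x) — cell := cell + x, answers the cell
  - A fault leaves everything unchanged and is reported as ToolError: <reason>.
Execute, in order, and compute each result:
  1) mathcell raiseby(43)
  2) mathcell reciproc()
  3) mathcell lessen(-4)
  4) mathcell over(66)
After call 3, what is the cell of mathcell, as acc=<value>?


Answer: acc=173/43

Derivation:
CALL mathcell raiseby[x→43]
RET  43
CALL mathcell reciproc[]
RET  1/43
CALL mathcell lessen[x→-4]
RET  173/43
CALL mathcell over[x→66]
RET  173/2838


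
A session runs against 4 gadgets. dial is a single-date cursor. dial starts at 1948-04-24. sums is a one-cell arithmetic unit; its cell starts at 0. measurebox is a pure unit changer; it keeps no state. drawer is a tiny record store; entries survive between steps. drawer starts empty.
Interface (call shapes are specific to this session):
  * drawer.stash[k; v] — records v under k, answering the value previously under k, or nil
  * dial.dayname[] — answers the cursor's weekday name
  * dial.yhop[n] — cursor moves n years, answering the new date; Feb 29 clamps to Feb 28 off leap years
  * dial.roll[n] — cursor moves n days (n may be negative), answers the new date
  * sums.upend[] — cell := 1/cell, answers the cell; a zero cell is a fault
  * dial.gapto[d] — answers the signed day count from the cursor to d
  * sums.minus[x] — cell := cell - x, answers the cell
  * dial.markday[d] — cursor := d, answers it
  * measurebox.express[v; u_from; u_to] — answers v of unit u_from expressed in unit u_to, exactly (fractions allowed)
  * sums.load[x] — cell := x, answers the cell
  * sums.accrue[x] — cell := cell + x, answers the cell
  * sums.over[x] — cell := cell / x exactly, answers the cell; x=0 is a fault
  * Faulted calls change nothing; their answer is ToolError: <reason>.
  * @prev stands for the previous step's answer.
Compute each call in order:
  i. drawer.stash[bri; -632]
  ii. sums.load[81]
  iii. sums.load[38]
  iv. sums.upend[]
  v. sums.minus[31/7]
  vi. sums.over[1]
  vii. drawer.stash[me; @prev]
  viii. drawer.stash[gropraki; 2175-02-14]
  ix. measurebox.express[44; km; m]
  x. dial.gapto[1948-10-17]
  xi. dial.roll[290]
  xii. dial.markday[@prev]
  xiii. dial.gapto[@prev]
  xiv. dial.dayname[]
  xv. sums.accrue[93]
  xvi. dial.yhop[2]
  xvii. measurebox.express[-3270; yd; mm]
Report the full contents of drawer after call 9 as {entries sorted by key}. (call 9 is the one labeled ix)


·→ drawer.stash(k→bri, v→-632)
·← nil
·→ sums.load(x→81)
·← 81
·→ sums.load(x→38)
·← 38
·→ sums.upend()
·← 1/38
·→ sums.minus(x→31/7)
·← -1171/266
·→ sums.over(x→1)
·← -1171/266
·→ drawer.stash(k→me, v→@prev)
·← nil
·→ drawer.stash(k→gropraki, v→2175-02-14)
·← nil
·→ measurebox.express(v→44, u_from→km, u_to→m)
·← 44000
·→ dial.gapto(d→1948-10-17)
·← 176
·→ dial.roll(n→290)
·← 1949-02-08
·→ dial.markday(d→@prev)
·← 1949-02-08
·→ dial.gapto(d→@prev)
·← 0
·→ dial.dayname()
·← Tuesday
·→ sums.accrue(x→93)
·← 23567/266
·→ dial.yhop(n→2)
·← 1951-02-08
·→ measurebox.express(v→-3270, u_from→yd, u_to→mm)
·← -2990088

Answer: {bri=-632, gropraki=2175-02-14, me=-1171/266}


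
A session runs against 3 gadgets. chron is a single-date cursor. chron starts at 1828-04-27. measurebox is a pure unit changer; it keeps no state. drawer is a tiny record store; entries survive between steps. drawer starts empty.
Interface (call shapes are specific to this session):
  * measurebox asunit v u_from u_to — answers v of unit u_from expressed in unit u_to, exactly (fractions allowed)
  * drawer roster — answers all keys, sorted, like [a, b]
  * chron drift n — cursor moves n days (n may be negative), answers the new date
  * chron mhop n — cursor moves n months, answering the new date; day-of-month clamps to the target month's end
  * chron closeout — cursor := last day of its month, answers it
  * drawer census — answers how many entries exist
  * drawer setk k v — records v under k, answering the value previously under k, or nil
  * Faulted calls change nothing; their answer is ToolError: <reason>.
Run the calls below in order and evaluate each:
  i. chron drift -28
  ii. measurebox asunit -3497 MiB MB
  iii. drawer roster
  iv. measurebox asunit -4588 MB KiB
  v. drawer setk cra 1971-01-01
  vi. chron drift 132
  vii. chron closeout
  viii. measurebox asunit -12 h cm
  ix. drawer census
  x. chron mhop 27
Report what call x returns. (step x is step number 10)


Next I call chron drift on n='-28', yielding 1828-03-30.
I call measurebox asunit on v='-3497', u_from='MiB', u_to='MB', → -57294848/15625.
Calling drawer roster(), — result: [].
I call measurebox asunit on v='-4588', u_from='MB', u_to='KiB', and see -17921875/4.
I run drawer setk on k='cra', v='1971-01-01', and observe nil.
I run chron drift on n='132', — result: 1828-08-09.
I call chron closeout, and observe 1828-08-31.
Invoking measurebox asunit on v='-12', u_from='h', u_to='cm', and observe ToolError: incompatible units.
Calling drawer census(), → 1.
Invoking chron mhop on n='27', yielding 1830-11-30.

Answer: 1830-11-30


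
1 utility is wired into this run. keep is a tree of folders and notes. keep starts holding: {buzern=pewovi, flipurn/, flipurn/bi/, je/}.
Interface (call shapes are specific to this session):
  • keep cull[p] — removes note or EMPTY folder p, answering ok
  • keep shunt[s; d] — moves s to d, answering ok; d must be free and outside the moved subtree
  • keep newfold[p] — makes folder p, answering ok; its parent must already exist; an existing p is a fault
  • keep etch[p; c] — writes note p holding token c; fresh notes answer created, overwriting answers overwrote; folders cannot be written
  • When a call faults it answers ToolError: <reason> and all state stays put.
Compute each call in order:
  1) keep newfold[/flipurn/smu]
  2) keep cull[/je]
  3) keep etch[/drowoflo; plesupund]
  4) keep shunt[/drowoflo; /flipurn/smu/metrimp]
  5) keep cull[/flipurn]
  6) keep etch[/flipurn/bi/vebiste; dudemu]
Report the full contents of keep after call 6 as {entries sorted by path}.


→ keep newfold(p='/flipurn/smu')
← ok
→ keep cull(p='/je')
← ok
→ keep etch(p='/drowoflo', c='plesupund')
← created
→ keep shunt(s='/drowoflo', d='/flipurn/smu/metrimp')
← ok
→ keep cull(p='/flipurn')
← ToolError: not empty
→ keep etch(p='/flipurn/bi/vebiste', c='dudemu')
← created

Answer: {buzern=pewovi, flipurn/, flipurn/bi/, flipurn/bi/vebiste=dudemu, flipurn/smu/, flipurn/smu/metrimp=plesupund}


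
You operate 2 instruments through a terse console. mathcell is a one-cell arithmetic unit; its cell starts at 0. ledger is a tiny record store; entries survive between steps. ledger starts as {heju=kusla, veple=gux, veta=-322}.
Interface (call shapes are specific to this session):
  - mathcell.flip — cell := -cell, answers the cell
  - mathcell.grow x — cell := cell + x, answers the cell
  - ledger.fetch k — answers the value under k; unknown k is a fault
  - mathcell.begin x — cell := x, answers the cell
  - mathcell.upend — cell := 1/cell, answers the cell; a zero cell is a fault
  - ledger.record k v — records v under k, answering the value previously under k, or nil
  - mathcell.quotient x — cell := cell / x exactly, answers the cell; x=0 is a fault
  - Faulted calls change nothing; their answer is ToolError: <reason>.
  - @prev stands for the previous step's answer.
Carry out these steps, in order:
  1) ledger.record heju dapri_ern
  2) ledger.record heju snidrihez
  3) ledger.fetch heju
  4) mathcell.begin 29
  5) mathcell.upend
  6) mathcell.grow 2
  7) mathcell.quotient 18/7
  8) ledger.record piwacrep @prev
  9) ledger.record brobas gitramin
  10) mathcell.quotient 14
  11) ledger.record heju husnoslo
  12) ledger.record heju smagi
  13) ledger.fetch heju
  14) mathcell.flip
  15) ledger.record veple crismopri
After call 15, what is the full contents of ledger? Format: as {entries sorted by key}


Answer: {brobas=gitramin, heju=smagi, piwacrep=413/522, veple=crismopri, veta=-322}

Derivation:
→ ledger.record(k=heju, v=dapri_ern)
← kusla
→ ledger.record(k=heju, v=snidrihez)
← dapri_ern
→ ledger.fetch(k=heju)
← snidrihez
→ mathcell.begin(x=29)
← 29
→ mathcell.upend()
← 1/29
→ mathcell.grow(x=2)
← 59/29
→ mathcell.quotient(x=18/7)
← 413/522
→ ledger.record(k=piwacrep, v=@prev)
← nil
→ ledger.record(k=brobas, v=gitramin)
← nil
→ mathcell.quotient(x=14)
← 59/1044
→ ledger.record(k=heju, v=husnoslo)
← snidrihez
→ ledger.record(k=heju, v=smagi)
← husnoslo
→ ledger.fetch(k=heju)
← smagi
→ mathcell.flip()
← -59/1044
→ ledger.record(k=veple, v=crismopri)
← gux


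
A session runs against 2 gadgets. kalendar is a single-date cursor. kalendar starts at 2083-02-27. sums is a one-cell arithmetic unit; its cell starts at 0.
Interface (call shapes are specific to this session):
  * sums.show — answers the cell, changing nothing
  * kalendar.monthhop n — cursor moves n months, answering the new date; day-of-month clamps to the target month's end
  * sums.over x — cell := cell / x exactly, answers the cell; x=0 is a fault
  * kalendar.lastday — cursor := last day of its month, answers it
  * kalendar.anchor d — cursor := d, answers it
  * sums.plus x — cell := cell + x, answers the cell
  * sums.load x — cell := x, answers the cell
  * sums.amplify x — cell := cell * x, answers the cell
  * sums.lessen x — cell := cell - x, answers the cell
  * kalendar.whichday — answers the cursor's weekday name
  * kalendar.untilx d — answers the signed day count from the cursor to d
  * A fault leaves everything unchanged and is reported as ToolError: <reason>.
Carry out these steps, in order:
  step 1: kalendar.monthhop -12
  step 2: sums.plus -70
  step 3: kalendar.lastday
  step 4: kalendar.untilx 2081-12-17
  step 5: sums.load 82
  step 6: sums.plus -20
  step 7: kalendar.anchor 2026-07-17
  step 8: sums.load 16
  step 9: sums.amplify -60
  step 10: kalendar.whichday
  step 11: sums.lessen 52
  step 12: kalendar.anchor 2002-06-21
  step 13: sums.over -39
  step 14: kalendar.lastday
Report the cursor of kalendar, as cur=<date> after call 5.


Answer: cur=2082-02-28

Derivation:
CALL monthhop[n=-12]
RET  2082-02-27
CALL plus[x=-70]
RET  -70
CALL lastday[]
RET  2082-02-28
CALL untilx[d=2081-12-17]
RET  -73
CALL load[x=82]
RET  82
CALL plus[x=-20]
RET  62
CALL anchor[d=2026-07-17]
RET  2026-07-17
CALL load[x=16]
RET  16
CALL amplify[x=-60]
RET  -960
CALL whichday[]
RET  Friday
CALL lessen[x=52]
RET  -1012
CALL anchor[d=2002-06-21]
RET  2002-06-21
CALL over[x=-39]
RET  1012/39
CALL lastday[]
RET  2002-06-30


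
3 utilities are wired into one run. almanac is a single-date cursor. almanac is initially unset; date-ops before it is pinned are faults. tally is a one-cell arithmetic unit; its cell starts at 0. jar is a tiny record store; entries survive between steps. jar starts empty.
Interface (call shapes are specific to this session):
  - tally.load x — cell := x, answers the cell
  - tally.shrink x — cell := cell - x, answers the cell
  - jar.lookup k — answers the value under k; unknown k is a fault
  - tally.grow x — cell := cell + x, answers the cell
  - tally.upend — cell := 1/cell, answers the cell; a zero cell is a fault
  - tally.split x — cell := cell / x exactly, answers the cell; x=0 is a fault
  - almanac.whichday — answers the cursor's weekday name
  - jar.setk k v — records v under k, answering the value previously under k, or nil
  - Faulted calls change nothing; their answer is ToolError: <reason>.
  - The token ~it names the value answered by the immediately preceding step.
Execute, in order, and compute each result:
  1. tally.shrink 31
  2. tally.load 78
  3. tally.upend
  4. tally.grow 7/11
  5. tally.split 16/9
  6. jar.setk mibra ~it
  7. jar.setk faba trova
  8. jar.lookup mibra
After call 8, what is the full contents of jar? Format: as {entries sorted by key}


Next I call shrink using x: 31: -31.
I invoke load using x: 78, → 78.
I call upend(), → 1/78.
Using grow using x: 7/11, → 557/858.
I use split using x: 16/9, which returns 1671/4576.
Using setk using k: mibra, v: ~it, and see nil.
I run setk using k: faba, v: trova, yielding nil.
I try lookup using k: mibra, → 1671/4576.

Answer: {faba=trova, mibra=1671/4576}


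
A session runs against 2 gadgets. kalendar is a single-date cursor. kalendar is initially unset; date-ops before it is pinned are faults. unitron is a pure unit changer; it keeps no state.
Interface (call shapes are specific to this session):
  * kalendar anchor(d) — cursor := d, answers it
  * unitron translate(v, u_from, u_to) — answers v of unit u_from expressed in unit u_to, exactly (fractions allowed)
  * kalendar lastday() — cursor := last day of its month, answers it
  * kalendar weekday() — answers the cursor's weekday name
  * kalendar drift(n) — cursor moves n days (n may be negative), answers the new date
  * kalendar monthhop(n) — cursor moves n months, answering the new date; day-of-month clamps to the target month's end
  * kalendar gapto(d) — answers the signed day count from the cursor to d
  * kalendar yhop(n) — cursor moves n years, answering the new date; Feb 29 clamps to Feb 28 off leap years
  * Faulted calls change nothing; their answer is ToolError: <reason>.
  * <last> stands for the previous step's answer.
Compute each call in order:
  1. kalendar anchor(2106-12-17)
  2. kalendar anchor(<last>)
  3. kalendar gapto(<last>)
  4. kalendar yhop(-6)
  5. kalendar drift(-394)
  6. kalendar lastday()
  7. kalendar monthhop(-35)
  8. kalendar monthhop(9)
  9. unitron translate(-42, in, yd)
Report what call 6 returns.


Answer: 2099-11-30

Derivation:
! 1. kalendar anchor(d='2106-12-17') => 2106-12-17
! 2. kalendar anchor(d='<last>') => 2106-12-17
! 3. kalendar gapto(d='<last>') => 0
! 4. kalendar yhop(n='-6') => 2100-12-17
! 5. kalendar drift(n='-394') => 2099-11-18
! 6. kalendar lastday() => 2099-11-30
! 7. kalendar monthhop(n='-35') => 2096-12-30
! 8. kalendar monthhop(n='9') => 2097-09-30
! 9. unitron translate(v='-42', u_from='in', u_to='yd') => -7/6


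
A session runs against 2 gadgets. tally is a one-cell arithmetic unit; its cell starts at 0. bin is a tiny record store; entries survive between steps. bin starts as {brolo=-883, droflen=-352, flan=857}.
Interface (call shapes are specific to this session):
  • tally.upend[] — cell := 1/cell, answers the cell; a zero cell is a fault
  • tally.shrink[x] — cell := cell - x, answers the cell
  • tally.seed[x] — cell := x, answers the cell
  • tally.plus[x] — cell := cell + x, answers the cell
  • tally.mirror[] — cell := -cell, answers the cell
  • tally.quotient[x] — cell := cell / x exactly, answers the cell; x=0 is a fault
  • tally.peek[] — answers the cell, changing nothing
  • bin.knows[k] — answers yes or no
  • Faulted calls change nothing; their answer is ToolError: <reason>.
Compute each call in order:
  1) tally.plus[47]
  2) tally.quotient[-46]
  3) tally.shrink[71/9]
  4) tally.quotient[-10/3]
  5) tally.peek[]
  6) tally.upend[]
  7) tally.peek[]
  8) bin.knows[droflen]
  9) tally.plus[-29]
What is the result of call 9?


Answer: -105601/3689

Derivation:
> tally.plus x='47'
:: 47
> tally.quotient x='-46'
:: -47/46
> tally.shrink x='71/9'
:: -3689/414
> tally.quotient x='-10/3'
:: 3689/1380
> tally.peek
:: 3689/1380
> tally.upend
:: 1380/3689
> tally.peek
:: 1380/3689
> bin.knows k='droflen'
:: yes
> tally.plus x='-29'
:: -105601/3689


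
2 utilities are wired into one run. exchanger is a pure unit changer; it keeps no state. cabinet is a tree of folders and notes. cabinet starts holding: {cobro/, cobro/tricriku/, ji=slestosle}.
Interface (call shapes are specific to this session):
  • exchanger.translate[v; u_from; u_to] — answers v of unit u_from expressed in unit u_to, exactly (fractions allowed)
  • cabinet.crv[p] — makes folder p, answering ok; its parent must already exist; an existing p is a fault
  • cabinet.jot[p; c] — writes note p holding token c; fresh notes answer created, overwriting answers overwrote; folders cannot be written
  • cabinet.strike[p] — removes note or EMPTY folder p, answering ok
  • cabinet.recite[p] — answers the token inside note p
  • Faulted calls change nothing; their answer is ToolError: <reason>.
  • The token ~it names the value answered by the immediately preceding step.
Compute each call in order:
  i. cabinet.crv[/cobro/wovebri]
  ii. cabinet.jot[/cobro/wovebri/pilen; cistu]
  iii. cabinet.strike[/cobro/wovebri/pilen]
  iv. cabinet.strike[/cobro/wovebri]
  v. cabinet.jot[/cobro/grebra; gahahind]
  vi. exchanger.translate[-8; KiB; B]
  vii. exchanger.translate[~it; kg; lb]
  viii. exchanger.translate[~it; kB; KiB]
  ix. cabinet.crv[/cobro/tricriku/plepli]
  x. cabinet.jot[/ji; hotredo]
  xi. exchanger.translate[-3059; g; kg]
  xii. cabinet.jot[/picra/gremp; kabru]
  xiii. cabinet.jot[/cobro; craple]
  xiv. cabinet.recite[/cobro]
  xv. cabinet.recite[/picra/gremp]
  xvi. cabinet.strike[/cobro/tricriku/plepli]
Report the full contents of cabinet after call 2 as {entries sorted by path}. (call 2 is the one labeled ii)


Answer: {cobro/, cobro/tricriku/, cobro/wovebri/, cobro/wovebri/pilen=cistu, ji=slestosle}

Derivation:
→ crv(p: /cobro/wovebri)
← ok
→ jot(p: /cobro/wovebri/pilen, c: cistu)
← created
→ strike(p: /cobro/wovebri/pilen)
← ok
→ strike(p: /cobro/wovebri)
← ok
→ jot(p: /cobro/grebra, c: gahahind)
← created
→ translate(v: -8, u_from: KiB, u_to: B)
← -8192
→ translate(v: ~it, u_from: kg, u_to: lb)
← -819200000000/45359237
→ translate(v: ~it, u_from: kB, u_to: KiB)
← -800000000000/45359237
→ crv(p: /cobro/tricriku/plepli)
← ok
→ jot(p: /ji, c: hotredo)
← overwrote
→ translate(v: -3059, u_from: g, u_to: kg)
← -3059/1000
→ jot(p: /picra/gremp, c: kabru)
← ToolError: no parent
→ jot(p: /cobro, c: craple)
← ToolError: is a directory
→ recite(p: /cobro)
← ToolError: is a directory
→ recite(p: /picra/gremp)
← ToolError: not found
→ strike(p: /cobro/tricriku/plepli)
← ok


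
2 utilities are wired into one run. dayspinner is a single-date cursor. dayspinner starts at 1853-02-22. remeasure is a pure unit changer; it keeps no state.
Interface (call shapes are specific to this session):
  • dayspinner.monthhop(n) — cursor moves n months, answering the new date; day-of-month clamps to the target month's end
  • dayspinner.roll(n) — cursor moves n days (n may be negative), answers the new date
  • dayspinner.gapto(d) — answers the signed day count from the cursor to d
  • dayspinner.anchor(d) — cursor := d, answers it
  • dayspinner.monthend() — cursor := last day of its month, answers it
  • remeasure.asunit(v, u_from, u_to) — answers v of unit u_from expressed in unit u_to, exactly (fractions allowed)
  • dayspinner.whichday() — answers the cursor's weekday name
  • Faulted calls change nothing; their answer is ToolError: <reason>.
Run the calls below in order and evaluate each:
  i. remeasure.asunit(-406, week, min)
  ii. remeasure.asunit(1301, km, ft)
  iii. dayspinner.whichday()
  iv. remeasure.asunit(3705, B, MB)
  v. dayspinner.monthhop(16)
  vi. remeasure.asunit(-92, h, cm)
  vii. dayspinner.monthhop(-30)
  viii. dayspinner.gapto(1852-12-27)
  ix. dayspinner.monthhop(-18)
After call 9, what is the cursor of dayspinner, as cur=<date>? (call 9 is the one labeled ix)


% remeasure.asunit(-406, week, min) -> -4092480
% remeasure.asunit(1301, km, ft) -> 1626250000/381
% dayspinner.whichday() -> Tuesday
% remeasure.asunit(3705, B, MB) -> 741/200000
% dayspinner.monthhop(16) -> 1854-06-22
% remeasure.asunit(-92, h, cm) -> ToolError: incompatible units
% dayspinner.monthhop(-30) -> 1851-12-22
% dayspinner.gapto(1852-12-27) -> 371
% dayspinner.monthhop(-18) -> 1850-06-22

Answer: cur=1850-06-22


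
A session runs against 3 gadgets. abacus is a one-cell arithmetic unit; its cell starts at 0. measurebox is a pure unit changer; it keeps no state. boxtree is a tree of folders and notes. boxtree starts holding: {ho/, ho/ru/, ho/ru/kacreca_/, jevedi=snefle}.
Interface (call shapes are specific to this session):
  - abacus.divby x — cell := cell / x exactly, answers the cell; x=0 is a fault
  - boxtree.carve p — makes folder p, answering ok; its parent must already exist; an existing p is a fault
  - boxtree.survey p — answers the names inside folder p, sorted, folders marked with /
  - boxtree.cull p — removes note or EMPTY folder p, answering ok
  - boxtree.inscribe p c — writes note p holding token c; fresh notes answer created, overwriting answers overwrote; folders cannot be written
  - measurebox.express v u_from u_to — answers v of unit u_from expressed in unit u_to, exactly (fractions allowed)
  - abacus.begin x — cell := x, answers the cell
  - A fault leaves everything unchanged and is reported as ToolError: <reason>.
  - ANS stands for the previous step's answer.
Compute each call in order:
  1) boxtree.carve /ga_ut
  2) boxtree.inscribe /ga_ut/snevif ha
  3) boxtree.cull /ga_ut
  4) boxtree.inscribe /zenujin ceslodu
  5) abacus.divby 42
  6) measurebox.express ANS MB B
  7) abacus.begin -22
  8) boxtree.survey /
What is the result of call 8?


// 1. carve(p=/ga_ut) => ok
// 2. inscribe(p=/ga_ut/snevif, c=ha) => created
// 3. cull(p=/ga_ut) => ToolError: not empty
// 4. inscribe(p=/zenujin, c=ceslodu) => created
// 5. divby(x=42) => 0
// 6. express(v=ANS, u_from=MB, u_to=B) => 0
// 7. begin(x=-22) => -22
// 8. survey(p=/) => [ga_ut/, ho/, jevedi, zenujin]

Answer: [ga_ut/, ho/, jevedi, zenujin]


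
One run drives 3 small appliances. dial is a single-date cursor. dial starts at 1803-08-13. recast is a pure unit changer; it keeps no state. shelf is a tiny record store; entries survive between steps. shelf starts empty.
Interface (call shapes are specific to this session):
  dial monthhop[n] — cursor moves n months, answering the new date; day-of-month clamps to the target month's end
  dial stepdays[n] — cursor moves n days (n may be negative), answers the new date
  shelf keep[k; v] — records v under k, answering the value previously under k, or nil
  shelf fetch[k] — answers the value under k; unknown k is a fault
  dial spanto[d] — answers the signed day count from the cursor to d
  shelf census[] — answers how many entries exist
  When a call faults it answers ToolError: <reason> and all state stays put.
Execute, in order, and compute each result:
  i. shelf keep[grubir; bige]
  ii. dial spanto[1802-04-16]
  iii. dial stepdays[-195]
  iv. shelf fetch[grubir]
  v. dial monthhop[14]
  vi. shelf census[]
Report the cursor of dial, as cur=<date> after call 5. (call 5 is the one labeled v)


! shelf keep(k=grubir, v=bige) -> nil
! dial spanto(d=1802-04-16) -> -484
! dial stepdays(n=-195) -> 1803-01-30
! shelf fetch(k=grubir) -> bige
! dial monthhop(n=14) -> 1804-03-30
! shelf census() -> 1

Answer: cur=1804-03-30


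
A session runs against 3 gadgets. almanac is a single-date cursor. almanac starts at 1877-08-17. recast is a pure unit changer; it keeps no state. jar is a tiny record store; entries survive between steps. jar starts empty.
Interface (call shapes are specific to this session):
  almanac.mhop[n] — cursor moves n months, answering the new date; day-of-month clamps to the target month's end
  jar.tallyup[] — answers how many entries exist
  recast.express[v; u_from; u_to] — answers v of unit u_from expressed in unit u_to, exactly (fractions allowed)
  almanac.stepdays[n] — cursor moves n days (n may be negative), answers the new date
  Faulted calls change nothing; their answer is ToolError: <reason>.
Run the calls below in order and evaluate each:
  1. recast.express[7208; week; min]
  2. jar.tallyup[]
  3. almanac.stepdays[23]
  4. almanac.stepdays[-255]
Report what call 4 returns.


Answer: 1876-12-28

Derivation:
·→ recast.express(v: 7208, u_from: week, u_to: min)
·← 72656640
·→ jar.tallyup()
·← 0
·→ almanac.stepdays(n: 23)
·← 1877-09-09
·→ almanac.stepdays(n: -255)
·← 1876-12-28


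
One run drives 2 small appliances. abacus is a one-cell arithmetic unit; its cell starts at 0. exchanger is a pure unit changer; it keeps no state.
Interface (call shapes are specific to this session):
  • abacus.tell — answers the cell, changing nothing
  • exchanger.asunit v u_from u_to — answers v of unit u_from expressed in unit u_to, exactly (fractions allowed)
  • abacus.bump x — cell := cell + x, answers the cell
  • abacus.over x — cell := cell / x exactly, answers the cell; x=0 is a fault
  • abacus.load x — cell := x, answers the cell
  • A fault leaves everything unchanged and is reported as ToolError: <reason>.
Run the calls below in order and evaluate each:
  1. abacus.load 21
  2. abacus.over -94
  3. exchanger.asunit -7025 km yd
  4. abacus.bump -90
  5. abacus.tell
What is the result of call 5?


Answer: -8481/94

Derivation:
% 1. abacus.load(x=21) == 21
% 2. abacus.over(x=-94) == -21/94
% 3. exchanger.asunit(v=-7025, u_from=km, u_to=yd) == -8781250000/1143
% 4. abacus.bump(x=-90) == -8481/94
% 5. abacus.tell() == -8481/94


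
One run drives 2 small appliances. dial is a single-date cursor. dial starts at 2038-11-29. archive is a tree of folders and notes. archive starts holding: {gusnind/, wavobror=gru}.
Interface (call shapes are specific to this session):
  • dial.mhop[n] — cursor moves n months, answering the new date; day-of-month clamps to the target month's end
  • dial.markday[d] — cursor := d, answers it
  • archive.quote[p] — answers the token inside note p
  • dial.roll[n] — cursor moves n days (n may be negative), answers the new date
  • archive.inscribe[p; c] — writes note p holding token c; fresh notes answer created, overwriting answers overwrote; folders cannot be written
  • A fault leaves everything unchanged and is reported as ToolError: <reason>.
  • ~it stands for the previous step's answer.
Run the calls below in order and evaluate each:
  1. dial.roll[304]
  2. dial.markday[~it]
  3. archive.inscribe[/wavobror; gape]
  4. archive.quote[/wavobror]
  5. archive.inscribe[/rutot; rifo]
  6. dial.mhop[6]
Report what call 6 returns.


> dial.roll n=304
:: 2039-09-29
> dial.markday d=~it
:: 2039-09-29
> archive.inscribe p=/wavobror c=gape
:: overwrote
> archive.quote p=/wavobror
:: gape
> archive.inscribe p=/rutot c=rifo
:: created
> dial.mhop n=6
:: 2040-03-29

Answer: 2040-03-29


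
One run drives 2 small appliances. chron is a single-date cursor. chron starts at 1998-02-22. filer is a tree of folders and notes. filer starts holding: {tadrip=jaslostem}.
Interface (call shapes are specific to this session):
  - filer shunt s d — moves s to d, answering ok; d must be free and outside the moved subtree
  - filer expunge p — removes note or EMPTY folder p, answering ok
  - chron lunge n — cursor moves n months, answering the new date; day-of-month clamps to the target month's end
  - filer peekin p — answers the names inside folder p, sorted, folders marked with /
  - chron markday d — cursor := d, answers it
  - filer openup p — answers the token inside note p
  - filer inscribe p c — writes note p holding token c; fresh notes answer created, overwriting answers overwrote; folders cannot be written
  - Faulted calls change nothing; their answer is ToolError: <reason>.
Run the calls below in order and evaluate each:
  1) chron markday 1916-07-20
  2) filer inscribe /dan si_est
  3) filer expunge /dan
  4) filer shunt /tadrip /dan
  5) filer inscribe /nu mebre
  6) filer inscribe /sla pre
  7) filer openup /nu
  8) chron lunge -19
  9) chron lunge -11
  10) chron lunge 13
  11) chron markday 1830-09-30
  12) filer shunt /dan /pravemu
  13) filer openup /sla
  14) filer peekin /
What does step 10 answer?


→ chron markday(d→1916-07-20)
← 1916-07-20
→ filer inscribe(p→/dan, c→si_est)
← created
→ filer expunge(p→/dan)
← ok
→ filer shunt(s→/tadrip, d→/dan)
← ok
→ filer inscribe(p→/nu, c→mebre)
← created
→ filer inscribe(p→/sla, c→pre)
← created
→ filer openup(p→/nu)
← mebre
→ chron lunge(n→-19)
← 1914-12-20
→ chron lunge(n→-11)
← 1914-01-20
→ chron lunge(n→13)
← 1915-02-20
→ chron markday(d→1830-09-30)
← 1830-09-30
→ filer shunt(s→/dan, d→/pravemu)
← ok
→ filer openup(p→/sla)
← pre
→ filer peekin(p→/)
← [nu, pravemu, sla]

Answer: 1915-02-20


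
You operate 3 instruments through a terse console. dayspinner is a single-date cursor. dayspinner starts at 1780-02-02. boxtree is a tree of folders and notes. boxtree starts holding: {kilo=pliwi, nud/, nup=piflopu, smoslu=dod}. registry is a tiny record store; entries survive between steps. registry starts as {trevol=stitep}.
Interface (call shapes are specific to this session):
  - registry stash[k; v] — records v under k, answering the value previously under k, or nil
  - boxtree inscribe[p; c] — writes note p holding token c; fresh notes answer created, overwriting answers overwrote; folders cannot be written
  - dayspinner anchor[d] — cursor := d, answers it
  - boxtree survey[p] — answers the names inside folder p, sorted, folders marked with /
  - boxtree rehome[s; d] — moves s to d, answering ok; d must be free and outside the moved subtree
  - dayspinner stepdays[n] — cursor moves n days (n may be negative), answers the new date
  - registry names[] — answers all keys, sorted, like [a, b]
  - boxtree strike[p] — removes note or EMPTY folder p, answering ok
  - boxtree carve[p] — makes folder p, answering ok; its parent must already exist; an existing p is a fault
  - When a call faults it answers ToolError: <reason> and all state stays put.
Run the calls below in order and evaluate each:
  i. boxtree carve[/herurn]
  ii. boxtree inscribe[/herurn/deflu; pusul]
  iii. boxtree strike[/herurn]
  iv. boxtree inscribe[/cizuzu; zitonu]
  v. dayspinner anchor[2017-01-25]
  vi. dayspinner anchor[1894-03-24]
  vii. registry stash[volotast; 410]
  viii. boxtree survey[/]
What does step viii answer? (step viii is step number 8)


! 1. boxtree carve(/herurn) : ok
! 2. boxtree inscribe(/herurn/deflu, pusul) : created
! 3. boxtree strike(/herurn) : ToolError: not empty
! 4. boxtree inscribe(/cizuzu, zitonu) : created
! 5. dayspinner anchor(2017-01-25) : 2017-01-25
! 6. dayspinner anchor(1894-03-24) : 1894-03-24
! 7. registry stash(volotast, 410) : nil
! 8. boxtree survey(/) : [cizuzu, herurn/, kilo, nud/, nup, smoslu]

Answer: [cizuzu, herurn/, kilo, nud/, nup, smoslu]


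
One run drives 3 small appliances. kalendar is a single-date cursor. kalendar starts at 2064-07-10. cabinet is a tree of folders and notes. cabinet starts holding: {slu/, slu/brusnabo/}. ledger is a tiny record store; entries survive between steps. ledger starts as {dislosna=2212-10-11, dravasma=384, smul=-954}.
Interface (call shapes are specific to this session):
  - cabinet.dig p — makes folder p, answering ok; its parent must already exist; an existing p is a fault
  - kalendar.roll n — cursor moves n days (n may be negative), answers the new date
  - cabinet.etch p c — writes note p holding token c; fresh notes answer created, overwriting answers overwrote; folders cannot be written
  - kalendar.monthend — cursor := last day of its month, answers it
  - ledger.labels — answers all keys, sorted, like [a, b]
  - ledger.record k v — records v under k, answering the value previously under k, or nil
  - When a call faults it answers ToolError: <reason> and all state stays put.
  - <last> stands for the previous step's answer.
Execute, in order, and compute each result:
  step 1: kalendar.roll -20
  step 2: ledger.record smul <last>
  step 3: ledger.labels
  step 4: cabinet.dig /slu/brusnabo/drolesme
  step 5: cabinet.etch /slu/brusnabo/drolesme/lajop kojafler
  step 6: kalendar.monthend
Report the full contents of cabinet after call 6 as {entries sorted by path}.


$ roll n=-20
  2064-06-20
$ record k=smul v=<last>
  -954
$ labels
  [dislosna, dravasma, smul]
$ dig p=/slu/brusnabo/drolesme
  ok
$ etch p=/slu/brusnabo/drolesme/lajop c=kojafler
  created
$ monthend
  2064-06-30

Answer: {slu/, slu/brusnabo/, slu/brusnabo/drolesme/, slu/brusnabo/drolesme/lajop=kojafler}
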